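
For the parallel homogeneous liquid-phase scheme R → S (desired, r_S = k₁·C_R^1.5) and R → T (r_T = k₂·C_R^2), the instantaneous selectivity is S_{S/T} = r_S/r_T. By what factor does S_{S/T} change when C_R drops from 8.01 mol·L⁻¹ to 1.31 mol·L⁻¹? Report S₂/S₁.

2.47

S_{S/T} = (k₁/k₂)·C_R^-0.5, so S₂/S₁ = (C_{R,2}/C_{R,1})^-0.5.
= (1.31/8.01)^(-0.5) = (0.1635)^(-0.5) = 2.47.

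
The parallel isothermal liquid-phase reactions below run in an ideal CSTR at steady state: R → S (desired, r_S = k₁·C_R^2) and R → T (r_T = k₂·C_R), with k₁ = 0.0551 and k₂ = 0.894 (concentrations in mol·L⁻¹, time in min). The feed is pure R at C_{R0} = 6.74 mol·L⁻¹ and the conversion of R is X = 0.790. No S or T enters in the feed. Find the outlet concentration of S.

0.427 mol·L⁻¹

Exit C_R = C_{R0}(1−X) = 6.74×0.210 = 1.415 mol·L⁻¹.
A CSTR operates uniformly at the exit composition, giving r_S = 0.1104 and r_T = 1.265 (each k·C_R^n at C_R = 1.415).
Fraction of consumed R going to S: r_S/(r_S+r_T) = 0.08024.
C_S = 0.08024·C_{R0}·X = 0.08024×6.74×0.790 = 0.427 mol·L⁻¹.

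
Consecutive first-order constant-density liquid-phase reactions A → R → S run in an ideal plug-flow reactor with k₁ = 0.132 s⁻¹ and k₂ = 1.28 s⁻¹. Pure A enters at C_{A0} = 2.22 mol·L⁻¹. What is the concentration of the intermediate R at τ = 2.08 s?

For first-order series with pure A initially, C_R(τ) = k₁C_{A0}/(k₂−k₁)·(e^(−k₁τ) − e^(−k₂τ)).
e^(−k₁τ) = e^(−0.132×2.08) = e^(−0.2746) = 0.7599; e^(−k₂τ) = e^(−2.662) = 0.06978.
C_R = 0.132×2.22/(1.28−0.132) × (0.7599−0.06978) = 0.2553×0.6901 = 0.1762 mol·L⁻¹.

0.176 mol·L⁻¹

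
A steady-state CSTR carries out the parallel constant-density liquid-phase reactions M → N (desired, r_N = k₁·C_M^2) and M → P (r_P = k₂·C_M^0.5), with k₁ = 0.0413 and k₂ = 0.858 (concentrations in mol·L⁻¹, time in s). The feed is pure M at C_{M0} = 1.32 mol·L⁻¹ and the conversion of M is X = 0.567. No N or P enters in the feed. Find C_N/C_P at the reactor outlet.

0.0208

Exit C_M = C_{M0}(1−X) = 1.32×0.433 = 0.5716 mol·L⁻¹.
A CSTR operates uniformly at the exit composition, giving r_N = 0.01349 and r_P = 0.6487 (each k·C_M^n at C_M = 0.5716).
Overall selectivity = C_N/C_P = r_Nτ/(r_Pτ) = r_N/r_P = 0.0208.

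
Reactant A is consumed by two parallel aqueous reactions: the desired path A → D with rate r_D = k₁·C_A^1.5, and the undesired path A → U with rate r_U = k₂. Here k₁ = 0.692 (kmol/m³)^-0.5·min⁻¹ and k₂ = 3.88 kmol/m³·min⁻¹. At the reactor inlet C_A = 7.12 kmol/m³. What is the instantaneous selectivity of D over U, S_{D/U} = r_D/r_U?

S_{D/U} = r_D/r_U = (k₁·C_A^1.5)/(k₂) = (k₁/k₂)·C_A^1.5.
= (0.692×7.120^1.5) / (3.88) = 13.15/3.880 = 3.39.

3.39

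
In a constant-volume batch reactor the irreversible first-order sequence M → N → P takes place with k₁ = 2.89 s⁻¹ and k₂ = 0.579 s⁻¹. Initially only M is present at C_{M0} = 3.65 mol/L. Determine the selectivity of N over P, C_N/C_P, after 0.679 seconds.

3.50

The intermediate concentration in a first-order A→B→C sequence is C_N = k₁C_{M0}(e^(−k₁t) − e^(−k₂t))/(k₂−k₁).
e^(−k₁t) = e^(−2.89×0.679) = e^(−1.962) = 0.1405; e^(−k₂t) = e^(−0.3931) = 0.6749.
C_N = 2.89×3.65/(0.579−2.89) × (0.1405−0.6749) = (-4.564)×(-0.5344) = 2.439 mol/L.
C_M = C_{M0}e^(−k₁t) = 0.5129 mol/L, so C_P = C_{M0}−C_M−C_N = 0.6978 mol/L; C_N/C_P = 3.50.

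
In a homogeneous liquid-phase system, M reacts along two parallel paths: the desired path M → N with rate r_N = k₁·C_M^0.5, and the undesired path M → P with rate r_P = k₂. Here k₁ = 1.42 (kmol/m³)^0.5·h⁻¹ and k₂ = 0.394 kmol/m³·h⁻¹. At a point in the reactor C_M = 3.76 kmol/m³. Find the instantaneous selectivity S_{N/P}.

6.99

S_{N/P} = r_N/r_P = (k₁·C_M^0.5)/(k₂) = (k₁/k₂)·C_M^0.5.
= (1.42×3.760^0.5) / (0.394) = 2.753/0.3940 = 6.99.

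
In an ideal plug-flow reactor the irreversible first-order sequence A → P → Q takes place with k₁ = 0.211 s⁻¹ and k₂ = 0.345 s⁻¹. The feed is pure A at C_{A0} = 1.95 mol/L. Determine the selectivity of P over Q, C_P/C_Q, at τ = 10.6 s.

0.167

For first-order series with pure A initially, C_P(τ) = k₁C_{A0}/(k₂−k₁)·(e^(−k₁τ) − e^(−k₂τ)).
e^(−k₁τ) = e^(−0.211×10.6) = e^(−2.237) = 0.1068; e^(−k₂τ) = e^(−3.657) = 0.02581.
C_P = 0.211×1.95/(0.345−0.211) × (0.1068−0.02581) = 3.071×0.08101 = 0.2487 mol/L.
C_A = C_{A0}e^(−k₁τ) = 0.2083 mol/L, so C_Q = C_{A0}−C_A−C_P = 1.493 mol/L; C_P/C_Q = 0.167.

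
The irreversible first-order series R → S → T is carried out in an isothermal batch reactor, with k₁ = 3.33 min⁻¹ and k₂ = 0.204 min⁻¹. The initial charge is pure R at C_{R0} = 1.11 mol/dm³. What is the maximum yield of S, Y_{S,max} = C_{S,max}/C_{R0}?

At the optimum, C_{S,max}/C_{R0} = (k₁/k₂)^[k₂/(k₂−k₁)].
= (3.33/0.204)^(0.204/(0.204−3.33)) = (16.32)^(-0.06526) = 0.8334.

0.833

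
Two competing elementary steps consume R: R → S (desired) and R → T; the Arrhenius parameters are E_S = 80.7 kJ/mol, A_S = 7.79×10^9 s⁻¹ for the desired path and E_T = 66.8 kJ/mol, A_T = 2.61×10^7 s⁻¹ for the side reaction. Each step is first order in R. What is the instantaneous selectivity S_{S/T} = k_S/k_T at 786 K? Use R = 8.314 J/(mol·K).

35.6

With equal orders, S_{S/T} = k_S/k_T = (A_S/A_T)·exp[(E_T−E_S)/(RT)].
(E_T−E_S)/(RT) = (66.8−80.7)×10³/(8.314×786) = -13900/6535 = -2.127.
k_S/k_T = (7.79×10^9/2.61×10^7)·exp(-2.127) = 298.5 × 0.1192 = 35.6.
Since E_S > E_T, raising the temperature improves selectivity toward S.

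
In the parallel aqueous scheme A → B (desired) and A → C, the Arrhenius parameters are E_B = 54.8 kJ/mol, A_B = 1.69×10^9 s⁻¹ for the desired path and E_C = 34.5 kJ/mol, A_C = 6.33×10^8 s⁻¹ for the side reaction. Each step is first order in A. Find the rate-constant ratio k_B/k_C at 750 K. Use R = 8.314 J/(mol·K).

0.103

With equal orders, S_{B/C} = k_B/k_C = (A_B/A_C)·exp[(E_C−E_B)/(RT)].
(E_C−E_B)/(RT) = (34.5−54.8)×10³/(8.314×750) = -20300/6236 = -3.256.
k_B/k_C = (1.69×10^9/6.33×10^8)·exp(-3.256) = 2.670 × 0.03856 = 0.103.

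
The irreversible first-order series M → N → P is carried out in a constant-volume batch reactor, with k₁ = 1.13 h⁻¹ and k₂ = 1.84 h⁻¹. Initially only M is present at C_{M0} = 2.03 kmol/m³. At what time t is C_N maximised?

0.687 h

The intermediate peaks when r₁ = r₂, i.e. k₁e^(−k₁t) = k₂e^(−k₂t), giving t_opt = ln(k₂/k₁)/(k₂−k₁).
= ln(1.84/1.13)/(1.84−1.13) = ln(1.628)/0.7100 = 0.4875/0.7100 = 0.687 h.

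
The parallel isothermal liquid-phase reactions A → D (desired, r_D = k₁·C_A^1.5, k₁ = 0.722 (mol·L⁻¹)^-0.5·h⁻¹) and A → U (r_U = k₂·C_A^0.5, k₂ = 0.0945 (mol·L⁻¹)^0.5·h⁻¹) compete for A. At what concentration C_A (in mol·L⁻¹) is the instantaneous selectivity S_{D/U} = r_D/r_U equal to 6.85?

S_{D/U} = (k₁/k₂)·C_A ⇒ C_A = S·k₂/k₁.
= 6.85×0.0945/0.722 = 0.897 mol·L⁻¹.

0.897 mol·L⁻¹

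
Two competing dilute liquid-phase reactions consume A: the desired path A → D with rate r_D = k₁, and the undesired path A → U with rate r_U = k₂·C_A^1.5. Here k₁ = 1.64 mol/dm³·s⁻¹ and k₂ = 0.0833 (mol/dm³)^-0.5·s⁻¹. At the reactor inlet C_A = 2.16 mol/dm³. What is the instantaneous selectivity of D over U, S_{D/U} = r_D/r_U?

S_{D/U} = r_D/r_U = (k₁)/(k₂·C_A^1.5) = (k₁/k₂)·C_A^-1.5.
= (1.64) / (0.0833×2.160^1.5) = 1.640/0.2644 = 6.20.
The undesired path is higher order in A, so low C_A (CSTR or dilute feed) favours D.

6.20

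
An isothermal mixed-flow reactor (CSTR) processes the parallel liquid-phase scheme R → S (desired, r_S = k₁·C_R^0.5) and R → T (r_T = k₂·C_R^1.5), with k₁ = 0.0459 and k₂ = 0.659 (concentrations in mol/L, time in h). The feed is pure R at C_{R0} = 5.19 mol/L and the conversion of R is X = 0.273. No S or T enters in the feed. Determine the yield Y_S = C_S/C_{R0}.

Exit C_R = C_{R0}(1−X) = 5.19×0.727 = 3.773 mol/L.
In a CSTR the entire volume is at exit conditions, so r_S = 0.0459×3.773^0.5 = 0.08916 and r_T = 0.659×3.773^1.5 = 4.830.
Fraction of consumed R going to S: r_S/(r_S+r_T) = 0.01813.
C_S = 0.01813·C_{R0}·X = 0.01813×5.19×0.273 = 0.0257 mol/L; Y_S = C_S/C_{R0} = 0.00495.

0.00495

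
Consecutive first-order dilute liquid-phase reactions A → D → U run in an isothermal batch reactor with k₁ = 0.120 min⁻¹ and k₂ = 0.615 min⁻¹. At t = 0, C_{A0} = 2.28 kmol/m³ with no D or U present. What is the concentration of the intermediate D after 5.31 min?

0.271 kmol/m³

Solving the coupled first-order balances gives C_D(t) = [k₁/(k₂−k₁)]·C_{A0}·(e^(−k₁t) − e^(−k₂t)).
e^(−k₁t) = e^(−0.120×5.31) = e^(−0.6372) = 0.5288; e^(−k₂t) = e^(−3.266) = 0.03817.
C_D = 0.120×2.28/(0.615−0.120) × (0.5288−0.03817) = 0.5527×0.4906 = 0.2712 kmol/m³.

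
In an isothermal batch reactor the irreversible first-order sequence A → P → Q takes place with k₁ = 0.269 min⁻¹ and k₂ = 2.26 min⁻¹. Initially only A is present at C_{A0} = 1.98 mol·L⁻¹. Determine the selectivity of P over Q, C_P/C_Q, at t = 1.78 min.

For first-order series with pure A initially, C_P(t) = k₁C_{A0}/(k₂−k₁)·(e^(−k₁t) − e^(−k₂t)).
e^(−k₁t) = e^(−0.269×1.78) = e^(−0.4788) = 0.6195; e^(−k₂t) = e^(−4.023) = 0.01790.
C_P = 0.269×1.98/(2.26−0.269) × (0.6195−0.01790) = 0.2675×0.6016 = 0.1609 mol·L⁻¹.
C_A = C_{A0}e^(−k₁t) = 1.227 mol·L⁻¹, so C_Q = C_{A0}−C_A−C_P = 0.5924 mol·L⁻¹; C_P/C_Q = 0.272.

0.272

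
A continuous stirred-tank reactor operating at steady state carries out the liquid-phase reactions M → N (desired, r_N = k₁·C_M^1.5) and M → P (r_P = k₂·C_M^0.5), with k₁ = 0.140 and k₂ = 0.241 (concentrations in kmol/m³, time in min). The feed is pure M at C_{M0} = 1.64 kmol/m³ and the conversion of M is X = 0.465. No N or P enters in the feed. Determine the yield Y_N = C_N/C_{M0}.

Exit C_M = C_{M0}(1−X) = 1.64×0.535 = 0.8774 kmol/m³.
In a CSTR the entire volume is at exit conditions, so r_N = 0.140×0.8774^1.5 = 0.1151 and r_P = 0.241×0.8774^0.5 = 0.2257.
Fraction of consumed M going to N: r_N/(r_N+r_P) = 0.3376.
C_N = 0.3376·C_{M0}·X = 0.3376×1.64×0.465 = 0.257 kmol/m³; Y_N = C_N/C_{M0} = 0.157.

0.157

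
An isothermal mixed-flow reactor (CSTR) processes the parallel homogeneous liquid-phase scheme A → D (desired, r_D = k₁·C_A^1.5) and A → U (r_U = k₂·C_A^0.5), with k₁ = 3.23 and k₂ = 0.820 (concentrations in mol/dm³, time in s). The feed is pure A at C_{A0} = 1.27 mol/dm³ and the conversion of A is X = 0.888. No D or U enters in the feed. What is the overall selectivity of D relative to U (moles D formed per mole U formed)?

0.560

Exit C_A = C_{A0}(1−X) = 1.27×0.112 = 0.1422 mol/dm³.
Rates in a CSTR are evaluated at the outlet concentration: r_D = 3.23×0.1422^1.5 = 0.1733, r_U = 0.820×0.1422^0.5 = 0.3093.
Overall selectivity = C_D/C_U = r_Dτ/(r_Uτ) = r_D/r_U = 0.560.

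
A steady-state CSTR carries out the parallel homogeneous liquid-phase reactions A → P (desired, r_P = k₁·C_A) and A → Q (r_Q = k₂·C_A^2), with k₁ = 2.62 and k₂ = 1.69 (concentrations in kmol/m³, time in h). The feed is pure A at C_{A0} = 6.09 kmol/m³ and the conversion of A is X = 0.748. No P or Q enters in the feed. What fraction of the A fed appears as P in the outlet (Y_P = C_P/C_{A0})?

Exit C_A = C_{A0}(1−X) = 6.09×0.252 = 1.535 kmol/m³.
In a CSTR the entire volume is at exit conditions, so r_P = 2.62×1.535 = 4.021 and r_Q = 1.69×1.535^2 = 3.980.
Fraction of consumed A going to P: r_P/(r_P+r_Q) = 0.5025.
C_P = 0.5025·C_{A0}·X = 0.5025×6.09×0.748 = 2.29 kmol/m³; Y_P = C_P/C_{A0} = 0.376.

0.376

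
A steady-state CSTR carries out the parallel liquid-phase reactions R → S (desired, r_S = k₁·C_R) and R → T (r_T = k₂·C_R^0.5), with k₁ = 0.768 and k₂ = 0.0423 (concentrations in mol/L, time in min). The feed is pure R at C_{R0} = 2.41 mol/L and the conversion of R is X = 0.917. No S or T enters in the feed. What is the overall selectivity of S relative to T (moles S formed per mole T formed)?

8.12

Exit C_R = C_{R0}(1−X) = 2.41×0.0830 = 0.2000 mol/L.
In a CSTR the entire volume is at exit conditions, so r_S = 0.768×0.2000 = 0.1536 and r_T = 0.0423×0.2000^0.5 = 0.01892.
Overall selectivity = C_S/C_T = r_Sτ/(r_Tτ) = r_S/r_T = 8.12.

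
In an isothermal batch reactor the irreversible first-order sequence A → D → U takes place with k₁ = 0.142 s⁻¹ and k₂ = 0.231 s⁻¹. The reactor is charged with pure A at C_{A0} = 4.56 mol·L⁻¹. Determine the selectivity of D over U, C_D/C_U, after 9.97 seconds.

0.430

Solving the coupled first-order balances gives C_D(t) = [k₁/(k₂−k₁)]·C_{A0}·(e^(−k₁t) − e^(−k₂t)).
e^(−k₁t) = e^(−0.142×9.97) = e^(−1.416) = 0.2427; e^(−k₂t) = e^(−2.303) = 0.09995.
C_D = 0.142×4.56/(0.231−0.142) × (0.2427−0.09995) = 7.276×0.1428 = 1.039 mol·L⁻¹.
C_A = C_{A0}e^(−k₁t) = 1.107 mol·L⁻¹, so C_U = C_{A0}−C_A−C_D = 2.414 mol·L⁻¹; C_D/C_U = 0.430.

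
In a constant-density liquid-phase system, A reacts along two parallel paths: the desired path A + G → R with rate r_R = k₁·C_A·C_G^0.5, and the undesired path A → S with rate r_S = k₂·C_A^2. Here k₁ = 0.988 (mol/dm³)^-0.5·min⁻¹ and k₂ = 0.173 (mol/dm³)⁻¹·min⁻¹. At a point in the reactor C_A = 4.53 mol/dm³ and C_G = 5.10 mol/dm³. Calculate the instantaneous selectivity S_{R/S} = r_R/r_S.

S_{R/S} = r_R/r_S = (k₁·C_A·C_G^0.5)/(k₂·C_A^2) = (k₁/k₂)·C_A⁻¹·C_G^0.5.
= (0.988×4.530×5.100^0.5) / (0.173×4.530^2) = 10.11/3.550 = 2.85.
The undesired path is higher order in A, so low C_A (CSTR or dilute feed) favours R.

2.85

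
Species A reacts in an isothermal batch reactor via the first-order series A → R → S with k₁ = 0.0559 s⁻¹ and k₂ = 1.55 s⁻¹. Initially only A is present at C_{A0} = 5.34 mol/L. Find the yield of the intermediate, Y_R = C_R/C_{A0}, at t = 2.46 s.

0.0318

For first-order series with pure A initially, C_R(t) = k₁C_{A0}/(k₂−k₁)·(e^(−k₁t) − e^(−k₂t)).
e^(−k₁t) = e^(−0.0559×2.46) = e^(−0.1375) = 0.8715; e^(−k₂t) = e^(−3.813) = 0.02208.
C_R = 0.0559×5.34/(1.55−0.0559) × (0.8715−0.02208) = 0.1998×0.8494 = 0.1697 mol/L.
Y_R = C_R/C_{A0} = 0.1697/5.34 = 0.0318.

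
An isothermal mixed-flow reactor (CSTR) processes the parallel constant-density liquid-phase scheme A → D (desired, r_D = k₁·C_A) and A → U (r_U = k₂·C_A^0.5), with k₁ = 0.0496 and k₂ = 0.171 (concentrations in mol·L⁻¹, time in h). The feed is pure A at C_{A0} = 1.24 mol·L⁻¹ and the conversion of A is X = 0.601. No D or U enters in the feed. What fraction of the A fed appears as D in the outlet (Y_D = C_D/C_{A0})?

Exit C_A = C_{A0}(1−X) = 1.24×0.399 = 0.4948 mol·L⁻¹.
Rates in a CSTR are evaluated at the outlet concentration: r_D = 0.0496×0.4948 = 0.02454, r_U = 0.171×0.4948^0.5 = 0.1203.
Fraction of consumed A going to D: r_D/(r_D+r_U) = 0.1695.
C_D = 0.1695·C_{A0}·X = 0.1695×1.24×0.601 = 0.126 mol·L⁻¹; Y_D = C_D/C_{A0} = 0.102.

0.102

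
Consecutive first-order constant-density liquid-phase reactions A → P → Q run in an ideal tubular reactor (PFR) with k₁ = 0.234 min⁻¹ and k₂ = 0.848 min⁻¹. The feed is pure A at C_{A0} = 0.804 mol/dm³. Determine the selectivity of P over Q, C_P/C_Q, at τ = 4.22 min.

For first-order series with pure A initially, C_P(τ) = k₁C_{A0}/(k₂−k₁)·(e^(−k₁τ) − e^(−k₂τ)).
e^(−k₁τ) = e^(−0.234×4.22) = e^(−0.9875) = 0.3725; e^(−k₂τ) = e^(−3.579) = 0.02792.
C_P = 0.234×0.804/(0.848−0.234) × (0.3725−0.02792) = 0.3064×0.3446 = 0.1056 mol/dm³.
C_A = C_{A0}e^(−k₁τ) = 0.2995 mol/dm³, so C_Q = C_{A0}−C_A−C_P = 0.3989 mol/dm³; C_P/C_Q = 0.265.

0.265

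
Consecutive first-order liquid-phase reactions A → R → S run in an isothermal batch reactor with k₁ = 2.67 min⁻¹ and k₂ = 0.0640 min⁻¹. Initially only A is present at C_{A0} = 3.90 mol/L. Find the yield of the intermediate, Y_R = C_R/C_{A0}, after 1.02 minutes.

For first-order series with pure A initially, C_R(t) = k₁C_{A0}/(k₂−k₁)·(e^(−k₁t) − e^(−k₂t)).
e^(−k₁t) = e^(−2.67×1.02) = e^(−2.723) = 0.06565; e^(−k₂t) = e^(−0.06528) = 0.9368.
C_R = 2.67×3.90/(0.0640−2.67) × (0.06565−0.9368) = (-3.996)×(-0.8712) = 3.481 mol/L.
Y_R = C_R/C_{A0} = 3.481/3.90 = 0.893.

0.893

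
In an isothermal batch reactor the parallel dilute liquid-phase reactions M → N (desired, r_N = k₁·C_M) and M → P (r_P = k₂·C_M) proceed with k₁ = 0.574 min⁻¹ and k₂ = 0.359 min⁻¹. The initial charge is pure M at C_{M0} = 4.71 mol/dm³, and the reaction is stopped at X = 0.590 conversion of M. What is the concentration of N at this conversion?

1.71 mol/dm³

C_M = C_{M0}(1−X) = 1.931 mol/dm³.
Both paths are first order in M, so the instantaneous fraction to N is constant: dC_N/d(−C_M) = k₁/(k₁+k₂) = 0.6152.
C_N = 0.6152·(C_{M0}−C_M) = 0.6152×2.779 = 1.71 mol/dm³.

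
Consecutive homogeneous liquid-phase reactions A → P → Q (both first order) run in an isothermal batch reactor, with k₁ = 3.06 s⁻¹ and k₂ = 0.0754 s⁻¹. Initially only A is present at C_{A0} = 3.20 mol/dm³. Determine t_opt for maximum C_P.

1.24 s

For first-order series the maximum of C_P occurs at t_opt = ln(k₂/k₁)/(k₂−k₁).
= ln(0.0754/3.06)/(0.0754−3.06) = ln(0.02464)/-2.985 = -3.703/-2.985 = 1.24 s.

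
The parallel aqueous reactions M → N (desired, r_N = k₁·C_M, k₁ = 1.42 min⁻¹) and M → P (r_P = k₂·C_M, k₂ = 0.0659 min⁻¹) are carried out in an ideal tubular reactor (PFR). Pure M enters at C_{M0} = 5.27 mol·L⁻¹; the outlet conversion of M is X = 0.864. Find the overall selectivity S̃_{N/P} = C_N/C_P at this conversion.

21.5

C_M = C_{M0}(1−X) = 0.7167 mol·L⁻¹.
Both paths are first order in M, so the instantaneous fraction to N is constant: dC_N/d(−C_M) = k₁/(k₁+k₂) = 0.9556.
C_N = 0.9556·(C_{M0}−C_M) = 0.9556×4.553 = 4.35 mol·L⁻¹.
C_P = (C_{M0}−C_M)−C_N = 0.2019 mol·L⁻¹; S̃_{N/P} = 4.351/0.2019 = 21.5.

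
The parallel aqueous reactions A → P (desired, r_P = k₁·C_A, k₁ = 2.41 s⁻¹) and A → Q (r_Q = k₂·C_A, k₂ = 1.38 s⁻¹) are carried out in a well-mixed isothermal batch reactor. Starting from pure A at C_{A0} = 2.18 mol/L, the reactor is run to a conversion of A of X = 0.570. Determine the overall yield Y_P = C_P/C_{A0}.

0.362

C_A = C_{A0}(1−X) = 0.9374 mol/L.
Both paths are first order in A, so the instantaneous fraction to P is constant: dC_P/d(−C_A) = k₁/(k₁+k₂) = 0.6359.
C_P = 0.6359·(C_{A0}−C_A) = 0.6359×1.243 = 0.790 mol/L.
Y_P = C_P/C_{A0} = 0.7901/2.18 = 0.362.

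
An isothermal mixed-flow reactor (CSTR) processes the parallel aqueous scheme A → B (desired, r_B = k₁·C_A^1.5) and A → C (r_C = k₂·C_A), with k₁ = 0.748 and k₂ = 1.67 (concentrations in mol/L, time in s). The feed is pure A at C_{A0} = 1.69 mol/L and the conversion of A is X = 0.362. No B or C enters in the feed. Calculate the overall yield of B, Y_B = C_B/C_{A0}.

0.115

Exit C_A = C_{A0}(1−X) = 1.69×0.638 = 1.078 mol/L.
In a CSTR the entire volume is at exit conditions, so r_B = 0.748×1.078^1.5 = 0.8375 and r_C = 1.67×1.078 = 1.801.
Fraction of consumed A going to B: r_B/(r_B+r_C) = 0.3174.
C_B = 0.3174·C_{A0}·X = 0.3174×1.69×0.362 = 0.194 mol/L; Y_B = C_B/C_{A0} = 0.115.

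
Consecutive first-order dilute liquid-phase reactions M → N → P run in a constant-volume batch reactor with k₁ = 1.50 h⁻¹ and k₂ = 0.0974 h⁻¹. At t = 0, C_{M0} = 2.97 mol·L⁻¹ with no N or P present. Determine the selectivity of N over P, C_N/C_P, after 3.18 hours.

Solving the coupled first-order balances gives C_N(t) = [k₁/(k₂−k₁)]·C_{M0}·(e^(−k₁t) − e^(−k₂t)).
e^(−k₁t) = e^(−1.50×3.18) = e^(−4.770) = 0.008480; e^(−k₂t) = e^(−0.3097) = 0.7336.
C_N = 1.50×2.97/(0.0974−1.50) × (0.008480−0.7336) = (-3.176)×(-0.7252) = 2.303 mol·L⁻¹.
C_M = C_{M0}e^(−k₁t) = 0.02519 mol·L⁻¹, so C_P = C_{M0}−C_M−C_N = 0.6415 mol·L⁻¹; C_N/C_P = 3.59.

3.59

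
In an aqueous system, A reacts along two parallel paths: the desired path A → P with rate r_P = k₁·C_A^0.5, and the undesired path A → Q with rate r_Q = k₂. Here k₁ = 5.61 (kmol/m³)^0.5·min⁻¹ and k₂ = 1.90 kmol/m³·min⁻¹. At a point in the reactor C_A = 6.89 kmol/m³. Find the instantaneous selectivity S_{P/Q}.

7.75

S_{P/Q} = r_P/r_Q = (k₁·C_A^0.5)/(k₂) = (k₁/k₂)·C_A^0.5.
= (5.61×6.890^0.5) / (1.90) = 14.73/1.900 = 7.75.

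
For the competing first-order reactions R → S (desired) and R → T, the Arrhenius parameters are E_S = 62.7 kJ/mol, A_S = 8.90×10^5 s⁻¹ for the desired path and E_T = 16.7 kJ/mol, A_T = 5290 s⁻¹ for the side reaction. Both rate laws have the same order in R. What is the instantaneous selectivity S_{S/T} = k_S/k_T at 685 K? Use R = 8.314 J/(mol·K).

Since both paths have the same order in R, the concentration cancels and S_{S/T} = k_S/k_T = (A_S/A_T)·exp[(E_T−E_S)/(RT)].
(E_T−E_S)/(RT) = (16.7−62.7)×10³/(8.314×685) = -46000/5695 = -8.077.
k_S/k_T = (8.90×10^5/5290)·exp(-8.077) = 168.2 × 3.106×10^-4 = 0.0522.

0.0522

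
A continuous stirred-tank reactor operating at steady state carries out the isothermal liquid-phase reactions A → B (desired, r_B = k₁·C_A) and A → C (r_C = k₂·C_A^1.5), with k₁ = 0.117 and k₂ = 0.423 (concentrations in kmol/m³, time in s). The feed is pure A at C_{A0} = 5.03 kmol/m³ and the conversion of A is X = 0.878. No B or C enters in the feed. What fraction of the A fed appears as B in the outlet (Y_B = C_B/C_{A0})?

0.229

Exit C_A = C_{A0}(1−X) = 5.03×0.122 = 0.6137 kmol/m³.
A CSTR operates uniformly at the exit composition, giving r_B = 0.07180 and r_C = 0.2033 (each k·C_A^n at C_A = 0.6137).
Fraction of consumed A going to B: r_B/(r_B+r_C) = 0.2609.
C_B = 0.2609·C_{A0}·X = 0.2609×5.03×0.878 = 1.15 kmol/m³; Y_B = C_B/C_{A0} = 0.229.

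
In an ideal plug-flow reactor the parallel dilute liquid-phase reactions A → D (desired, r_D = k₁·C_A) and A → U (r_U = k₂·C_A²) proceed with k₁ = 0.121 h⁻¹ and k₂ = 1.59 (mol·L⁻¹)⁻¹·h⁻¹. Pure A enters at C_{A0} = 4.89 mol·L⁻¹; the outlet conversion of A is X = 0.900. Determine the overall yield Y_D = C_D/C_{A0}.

0.0338

C_A = C_{A0}(1−X) = 0.4890 mol·L⁻¹.
Along a PFR/batch, dC_D/dC_A = −r_D/(r_D+r_U) = −k₁/(k₁+k₂·C_A).
Integrating from C_{A0} to C_A: C_D = (0.121/1.59)·ln[(0.121+1.59·4.89)/(0.121+1.59·0.489)] = 0.07610·ln(7.896/0.8985) = 0.1654 mol·L⁻¹.
Y_D = C_D/C_{A0} = 0.1654/4.89 = 0.0338.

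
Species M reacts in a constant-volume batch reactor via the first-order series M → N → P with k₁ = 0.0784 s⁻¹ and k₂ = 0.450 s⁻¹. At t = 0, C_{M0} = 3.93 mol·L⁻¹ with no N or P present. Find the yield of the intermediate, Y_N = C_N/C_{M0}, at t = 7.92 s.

Solving the coupled first-order balances gives C_N(t) = [k₁/(k₂−k₁)]·C_{M0}·(e^(−k₁t) − e^(−k₂t)).
e^(−k₁t) = e^(−0.0784×7.92) = e^(−0.6209) = 0.5374; e^(−k₂t) = e^(−3.564) = 0.02833.
C_N = 0.0784×3.93/(0.450−0.0784) × (0.5374−0.02833) = 0.8291×0.5091 = 0.4221 mol·L⁻¹.
Y_N = C_N/C_{M0} = 0.4221/3.93 = 0.107.

0.107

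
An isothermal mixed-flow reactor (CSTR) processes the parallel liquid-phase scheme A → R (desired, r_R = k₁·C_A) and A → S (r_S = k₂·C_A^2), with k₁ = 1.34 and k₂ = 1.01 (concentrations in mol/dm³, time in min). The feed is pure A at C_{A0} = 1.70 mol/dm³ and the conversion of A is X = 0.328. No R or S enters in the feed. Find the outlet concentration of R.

0.300 mol/dm³

Exit C_A = C_{A0}(1−X) = 1.70×0.672 = 1.142 mol/dm³.
Rates in a CSTR are evaluated at the outlet concentration: r_R = 1.34×1.142 = 1.531, r_S = 1.01×1.142^2 = 1.318.
Fraction of consumed A going to R: r_R/(r_R+r_S) = 0.5373.
C_R = 0.5373·C_{A0}·X = 0.5373×1.70×0.328 = 0.300 mol/dm³.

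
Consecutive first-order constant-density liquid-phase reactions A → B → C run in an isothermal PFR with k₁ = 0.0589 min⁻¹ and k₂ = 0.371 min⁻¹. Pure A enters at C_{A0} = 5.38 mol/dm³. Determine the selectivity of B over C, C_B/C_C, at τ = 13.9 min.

0.172

The intermediate concentration in a first-order A→B→C sequence is C_B = k₁C_{A0}(e^(−k₁τ) − e^(−k₂τ))/(k₂−k₁).
e^(−k₁τ) = e^(−0.0589×13.9) = e^(−0.8187) = 0.4410; e^(−k₂τ) = e^(−5.157) = 0.005760.
C_B = 0.0589×5.38/(0.371−0.0589) × (0.4410−0.005760) = 1.015×0.4352 = 0.4419 mol/dm³.
C_A = C_{A0}e^(−k₁τ) = 2.373 mol/dm³, so C_C = C_{A0}−C_A−C_B = 2.566 mol/dm³; C_B/C_C = 0.172.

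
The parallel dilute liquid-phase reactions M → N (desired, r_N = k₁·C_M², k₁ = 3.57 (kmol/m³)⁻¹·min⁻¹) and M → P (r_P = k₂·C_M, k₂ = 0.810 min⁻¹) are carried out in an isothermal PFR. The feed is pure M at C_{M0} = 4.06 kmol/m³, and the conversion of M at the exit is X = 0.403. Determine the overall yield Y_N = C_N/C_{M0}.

C_M = C_{M0}(1−X) = 2.424 kmol/m³.
Along a PFR/batch, dC_P/dC_M = −r_P/(r_N+r_P) = −k₂/(k₂+k₁·C_M).
Integrating from C_{M0} to C_M: C_P = (0.810/3.57)·ln[(0.810+3.57·4.06)/(0.810+3.57·2.42)] = 0.2269·ln(15.30/9.463) = 0.1091 kmol/m³.
Then C_N = (C_{M0}−C_M) − C_P = 1.636 − 0.1091 = 1.527 kmol/m³.
Y_N = C_N/C_{M0} = 1.527/4.06 = 0.376.

0.376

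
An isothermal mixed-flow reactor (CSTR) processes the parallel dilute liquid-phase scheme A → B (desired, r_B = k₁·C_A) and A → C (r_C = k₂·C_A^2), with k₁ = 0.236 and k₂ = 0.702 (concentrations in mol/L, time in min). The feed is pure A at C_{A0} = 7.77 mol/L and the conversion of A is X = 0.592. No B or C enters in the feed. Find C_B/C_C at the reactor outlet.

0.106

Exit C_A = C_{A0}(1−X) = 7.77×0.408 = 3.170 mol/L.
Rates in a CSTR are evaluated at the outlet concentration: r_B = 0.236×3.170 = 0.7482, r_C = 0.702×3.170^2 = 7.055.
Overall selectivity = C_B/C_C = r_Bτ/(r_Cτ) = r_B/r_C = 0.106.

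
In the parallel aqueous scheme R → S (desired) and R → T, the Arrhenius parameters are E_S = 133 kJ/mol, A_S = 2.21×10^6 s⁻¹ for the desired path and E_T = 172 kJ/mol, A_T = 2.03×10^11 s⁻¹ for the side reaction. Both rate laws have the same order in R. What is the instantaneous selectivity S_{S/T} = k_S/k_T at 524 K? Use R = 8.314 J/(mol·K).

Since both paths have the same order in R, the concentration cancels and S_{S/T} = k_S/k_T = (A_S/A_T)·exp[(E_T−E_S)/(RT)].
(E_T−E_S)/(RT) = (172−133)×10³/(8.314×524) = 39000/4357 = 8.952.
k_S/k_T = (2.21×10^6/2.03×10^11)·exp(8.952) = 1.089×10^-5 × 7724 = 0.0841.

0.0841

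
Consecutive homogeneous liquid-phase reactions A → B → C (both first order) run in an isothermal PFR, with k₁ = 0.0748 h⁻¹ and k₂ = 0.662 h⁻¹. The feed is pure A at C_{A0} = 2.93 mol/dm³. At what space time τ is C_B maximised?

3.71 h

The intermediate peaks when r₁ = r₂, i.e. k₁e^(−k₁τ) = k₂e^(−k₂τ), giving τ_opt = ln(k₂/k₁)/(k₂−k₁).
= ln(0.662/0.0748)/(0.662−0.0748) = ln(8.850)/0.5872 = 2.180/0.5872 = 3.71 h.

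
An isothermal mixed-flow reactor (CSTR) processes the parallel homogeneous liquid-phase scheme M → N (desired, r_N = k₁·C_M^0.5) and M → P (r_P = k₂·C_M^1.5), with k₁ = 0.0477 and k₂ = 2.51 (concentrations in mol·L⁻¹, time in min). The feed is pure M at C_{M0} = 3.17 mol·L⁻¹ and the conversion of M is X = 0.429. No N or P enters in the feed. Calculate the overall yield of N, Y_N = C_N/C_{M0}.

Exit C_M = C_{M0}(1−X) = 3.17×0.571 = 1.810 mol·L⁻¹.
In a CSTR the entire volume is at exit conditions, so r_N = 0.0477×1.810^0.5 = 0.06418 and r_P = 2.51×1.810^1.5 = 6.112.
Fraction of consumed M going to N: r_N/(r_N+r_P) = 0.01039.
C_N = 0.01039·C_{M0}·X = 0.01039×3.17×0.429 = 0.0141 mol·L⁻¹; Y_N = C_N/C_{M0} = 0.00446.

0.00446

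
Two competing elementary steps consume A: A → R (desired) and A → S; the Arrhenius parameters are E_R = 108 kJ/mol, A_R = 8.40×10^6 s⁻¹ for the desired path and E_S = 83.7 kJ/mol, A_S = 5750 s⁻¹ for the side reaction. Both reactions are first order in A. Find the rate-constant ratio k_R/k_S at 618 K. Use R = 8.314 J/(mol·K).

k_R/k_S = (A_R/A_S)·exp[−(E_R−E_S)/(RT)] = (A_R/A_S)·exp[(E_S−E_R)/(RT)].
(E_S−E_R)/(RT) = (83.7−108)×10³/(8.314×618) = -24300/5138 = -4.729.
k_R/k_S = (8.40×10^6/5750)·exp(-4.729) = 1461 × 0.008832 = 12.9.
Since E_R > E_S, raising the temperature improves selectivity toward R.

12.9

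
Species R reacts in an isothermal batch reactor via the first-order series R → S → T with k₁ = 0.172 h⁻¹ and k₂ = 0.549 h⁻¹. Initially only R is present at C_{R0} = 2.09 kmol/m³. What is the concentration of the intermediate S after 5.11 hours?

The intermediate concentration in a first-order A→B→C sequence is C_S = k₁C_{R0}(e^(−k₁t) − e^(−k₂t))/(k₂−k₁).
e^(−k₁t) = e^(−0.172×5.11) = e^(−0.8789) = 0.4152; e^(−k₂t) = e^(−2.805) = 0.06048.
C_S = 0.172×2.09/(0.549−0.172) × (0.4152−0.06048) = 0.9535×0.3547 = 0.3383 kmol/m³.

0.338 kmol/m³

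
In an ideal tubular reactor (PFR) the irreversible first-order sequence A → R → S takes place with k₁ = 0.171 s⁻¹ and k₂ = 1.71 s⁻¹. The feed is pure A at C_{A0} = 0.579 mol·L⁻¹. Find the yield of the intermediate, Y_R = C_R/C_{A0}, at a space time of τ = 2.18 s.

For first-order series with pure A initially, C_R(τ) = k₁C_{A0}/(k₂−k₁)·(e^(−k₁τ) − e^(−k₂τ)).
e^(−k₁τ) = e^(−0.171×2.18) = e^(−0.3728) = 0.6888; e^(−k₂τ) = e^(−3.728) = 0.02405.
C_R = 0.171×0.579/(1.71−0.171) × (0.6888−0.02405) = 0.06433×0.6648 = 0.04277 mol·L⁻¹.
Y_R = C_R/C_{A0} = 0.04277/0.579 = 0.0739.

0.0739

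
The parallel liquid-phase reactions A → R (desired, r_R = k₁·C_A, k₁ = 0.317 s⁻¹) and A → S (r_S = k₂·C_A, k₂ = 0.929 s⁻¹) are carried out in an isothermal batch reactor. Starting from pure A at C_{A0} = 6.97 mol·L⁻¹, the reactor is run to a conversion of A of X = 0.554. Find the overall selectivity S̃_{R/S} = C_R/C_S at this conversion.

C_A = C_{A0}(1−X) = 3.109 mol·L⁻¹.
Both paths are first order in A, so the instantaneous fraction to R is constant: dC_R/d(−C_A) = k₁/(k₁+k₂) = 0.2544.
C_R = 0.2544·(C_{A0}−C_A) = 0.2544×3.861 = 0.982 mol·L⁻¹.
C_S = (C_{A0}−C_A)−C_R = 2.879 mol·L⁻¹; S̃_{R/S} = 0.9824/2.879 = 0.341.

0.341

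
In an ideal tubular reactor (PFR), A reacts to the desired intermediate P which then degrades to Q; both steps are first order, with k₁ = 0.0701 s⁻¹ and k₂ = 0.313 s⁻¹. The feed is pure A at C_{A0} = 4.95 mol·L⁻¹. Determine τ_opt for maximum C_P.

Setting dC_P/dτ = 0 gives τ_opt = ln(k₂/k₁)/(k₂−k₁).
= ln(0.313/0.0701)/(0.313−0.0701) = ln(4.465)/0.2429 = 1.496/0.2429 = 6.16 s.

6.16 s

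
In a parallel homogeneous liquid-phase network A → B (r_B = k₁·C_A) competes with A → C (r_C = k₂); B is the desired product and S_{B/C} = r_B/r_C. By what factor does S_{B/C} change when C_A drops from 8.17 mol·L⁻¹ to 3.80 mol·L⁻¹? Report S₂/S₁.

S_{B/C} = (k₁/k₂)·C_A, so S₂/S₁ = (C_{A,2}/C_{A,1}).
= 3.80/8.17 = 0.465.

0.465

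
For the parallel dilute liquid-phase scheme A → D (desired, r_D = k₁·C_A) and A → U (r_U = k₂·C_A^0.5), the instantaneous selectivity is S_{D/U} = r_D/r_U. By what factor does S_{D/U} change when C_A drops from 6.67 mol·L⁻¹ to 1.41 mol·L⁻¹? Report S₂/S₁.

0.460

S_{D/U} = (k₁/k₂)·C_A^0.5, so S₂/S₁ = (C_{A,2}/C_{A,1})^0.5.
= (1.41/6.67)^0.5 = (0.2114)^0.5 = 0.460.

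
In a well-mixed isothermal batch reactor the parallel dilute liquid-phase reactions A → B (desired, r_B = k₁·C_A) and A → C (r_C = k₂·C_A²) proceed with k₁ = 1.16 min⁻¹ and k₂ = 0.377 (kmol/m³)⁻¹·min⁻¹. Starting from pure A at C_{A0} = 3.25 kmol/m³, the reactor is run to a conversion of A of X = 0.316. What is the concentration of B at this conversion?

0.545 kmol/m³

C_A = C_{A0}(1−X) = 2.223 kmol/m³.
Along a PFR/batch, dC_B/dC_A = −r_B/(r_B+r_C) = −k₁/(k₁+k₂·C_A).
Integrating from C_{A0} to C_A: C_B = (1.16/0.377)·ln[(1.16+0.377·3.25)/(1.16+0.377·2.22)] = 3.077·ln(2.385/1.998) = 0.5450 kmol/m³.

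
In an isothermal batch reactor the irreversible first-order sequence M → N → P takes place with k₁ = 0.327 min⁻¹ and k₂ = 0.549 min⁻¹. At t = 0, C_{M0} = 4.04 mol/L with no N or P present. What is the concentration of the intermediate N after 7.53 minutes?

For first-order series with pure M initially, C_N(t) = k₁C_{M0}/(k₂−k₁)·(e^(−k₁t) − e^(−k₂t)).
e^(−k₁t) = e^(−0.327×7.53) = e^(−2.462) = 0.08524; e^(−k₂t) = e^(−4.134) = 0.01602.
C_N = 0.327×4.04/(0.549−0.327) × (0.08524−0.01602) = 5.951×0.06922 = 0.4119 mol/L.

0.412 mol/L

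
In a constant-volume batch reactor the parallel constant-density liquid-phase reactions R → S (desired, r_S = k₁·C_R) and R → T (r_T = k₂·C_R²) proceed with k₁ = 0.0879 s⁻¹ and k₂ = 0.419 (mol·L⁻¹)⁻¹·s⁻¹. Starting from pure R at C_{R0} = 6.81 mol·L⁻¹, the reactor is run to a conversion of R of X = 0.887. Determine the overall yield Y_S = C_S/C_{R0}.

C_R = C_{R0}(1−X) = 0.7695 mol·L⁻¹.
Along a PFR/batch, dC_S/dC_R = −r_S/(r_S+r_T) = −k₁/(k₁+k₂·C_R).
Integrating from C_{R0} to C_R: C_S = (0.0879/0.419)·ln[(0.0879+0.419·6.81)/(0.0879+0.419·0.770)] = 0.2098·ln(2.941/0.4103) = 0.4132 mol·L⁻¹.
Y_S = C_S/C_{R0} = 0.4132/6.81 = 0.0607.

0.0607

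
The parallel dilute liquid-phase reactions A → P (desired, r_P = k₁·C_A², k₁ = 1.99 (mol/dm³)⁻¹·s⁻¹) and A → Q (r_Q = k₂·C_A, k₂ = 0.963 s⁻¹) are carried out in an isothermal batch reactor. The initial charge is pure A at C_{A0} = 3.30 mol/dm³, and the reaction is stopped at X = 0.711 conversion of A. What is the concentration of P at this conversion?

C_A = C_{A0}(1−X) = 0.9537 mol/dm³.
Along a PFR/batch, dC_Q/dC_A = −r_Q/(r_P+r_Q) = −k₂/(k₂+k₁·C_A).
Integrating from C_{A0} to C_A: C_Q = (0.963/1.99)·ln[(0.963+1.99·3.30)/(0.963+1.99·0.954)] = 0.4839·ln(7.530/2.861) = 0.4683 mol/dm³.
Then C_P = (C_{A0}−C_A) − C_Q = 2.346 − 0.4683 = 1.878 mol/dm³.

1.88 mol/dm³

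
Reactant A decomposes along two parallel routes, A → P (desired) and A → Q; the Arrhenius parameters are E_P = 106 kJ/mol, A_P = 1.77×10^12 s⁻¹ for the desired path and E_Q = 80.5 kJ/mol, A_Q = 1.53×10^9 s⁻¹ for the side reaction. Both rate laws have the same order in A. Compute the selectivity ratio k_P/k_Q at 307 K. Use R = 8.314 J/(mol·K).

k_P/k_Q = (A_P/A_Q)·exp[−(E_P−E_Q)/(RT)] = (A_P/A_Q)·exp[(E_Q−E_P)/(RT)].
(E_Q−E_P)/(RT) = (80.5−106)×10³/(8.314×307) = -25500/2552 = -9.991.
k_P/k_Q = (1.77×10^12/1.53×10^9)·exp(-9.991) = 1157 × 4.583×10^-5 = 0.0530.

0.0530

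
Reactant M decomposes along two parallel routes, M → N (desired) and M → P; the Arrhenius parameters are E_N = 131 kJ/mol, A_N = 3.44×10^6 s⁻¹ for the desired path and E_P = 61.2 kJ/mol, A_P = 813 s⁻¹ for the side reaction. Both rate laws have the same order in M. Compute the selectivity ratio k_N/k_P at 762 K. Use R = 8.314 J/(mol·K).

k_N/k_P = (A_N/A_P)·exp[−(E_N−E_P)/(RT)] = (A_N/A_P)·exp[(E_P−E_N)/(RT)].
(E_P−E_N)/(RT) = (61.2−131)×10³/(8.314×762) = -69800/6335 = -11.02.
k_N/k_P = (3.44×10^6/813)·exp(-11.02) = 4231 × 1.641×10^-5 = 0.0694.
Since E_N > E_P, raising the temperature improves selectivity toward N.

0.0694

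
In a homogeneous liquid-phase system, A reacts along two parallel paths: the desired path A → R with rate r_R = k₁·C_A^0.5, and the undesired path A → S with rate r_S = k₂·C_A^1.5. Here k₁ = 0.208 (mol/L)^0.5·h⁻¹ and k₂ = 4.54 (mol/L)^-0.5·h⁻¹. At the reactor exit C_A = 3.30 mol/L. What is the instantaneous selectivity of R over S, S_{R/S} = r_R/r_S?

0.0139

S_{R/S} = r_R/r_S = (k₁·C_A^0.5)/(k₂·C_A^1.5) = (k₁/k₂)·C_A⁻¹.
= (0.208×3.300^0.5) / (4.54×3.300^1.5) = 0.3779/27.22 = 0.0139.
The undesired path is higher order in A, so low C_A (CSTR or dilute feed) favours R.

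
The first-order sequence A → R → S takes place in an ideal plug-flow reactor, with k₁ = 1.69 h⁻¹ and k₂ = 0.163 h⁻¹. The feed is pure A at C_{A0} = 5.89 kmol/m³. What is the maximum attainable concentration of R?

4.59 kmol/m³

Evaluating C_R at τ_opt = ln(k₂/k₁)/(k₂−k₁) gives C_{R,max}/C_{A0} = (k₁/k₂)^[k₂/(k₂−k₁)].
= (1.69/0.163)^(0.163/(0.163−1.69)) = (10.37)^(-0.1067) = 0.7791.
C_{R,max} = 0.7791×5.89 = 4.59 kmol/m³.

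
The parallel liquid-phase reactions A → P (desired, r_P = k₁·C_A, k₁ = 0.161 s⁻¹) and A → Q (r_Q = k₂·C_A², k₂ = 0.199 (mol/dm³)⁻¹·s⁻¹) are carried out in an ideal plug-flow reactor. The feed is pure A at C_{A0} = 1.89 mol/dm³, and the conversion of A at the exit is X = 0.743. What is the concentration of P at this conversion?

0.594 mol/dm³

C_A = C_{A0}(1−X) = 0.4857 mol/dm³.
Along a PFR/batch, dC_P/dC_A = −r_P/(r_P+r_Q) = −k₁/(k₁+k₂·C_A).
Integrating from C_{A0} to C_A: C_P = (0.161/0.199)·ln[(0.161+0.199·1.89)/(0.161+0.199·0.486)] = 0.8090·ln(0.5371/0.2577) = 0.5943 mol/dm³.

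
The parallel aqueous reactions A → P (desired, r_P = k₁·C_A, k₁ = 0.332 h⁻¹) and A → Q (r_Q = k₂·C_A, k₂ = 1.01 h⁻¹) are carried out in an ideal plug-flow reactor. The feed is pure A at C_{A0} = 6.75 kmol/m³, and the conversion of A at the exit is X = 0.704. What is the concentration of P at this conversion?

1.18 kmol/m³

C_A = C_{A0}(1−X) = 1.998 kmol/m³.
Both paths are first order in A, so the instantaneous fraction to P is constant: dC_P/d(−C_A) = k₁/(k₁+k₂) = 0.2474.
C_P = 0.2474·(C_{A0}−C_A) = 0.2474×4.752 = 1.18 kmol/m³.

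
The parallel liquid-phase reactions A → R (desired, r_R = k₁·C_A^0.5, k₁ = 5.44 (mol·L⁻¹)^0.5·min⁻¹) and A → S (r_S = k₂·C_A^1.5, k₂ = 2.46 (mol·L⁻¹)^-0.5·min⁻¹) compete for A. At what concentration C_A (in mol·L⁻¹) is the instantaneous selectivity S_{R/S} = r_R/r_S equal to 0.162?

S_{R/S} = (k₁/k₂)·C_A⁻¹ ⇒ C_A = (S·k₂/k₁)^(-1).
= (0.162×2.46/5.44)^(-1) = (0.07326)^(-1) = 13.7 mol·L⁻¹.

13.7 mol·L⁻¹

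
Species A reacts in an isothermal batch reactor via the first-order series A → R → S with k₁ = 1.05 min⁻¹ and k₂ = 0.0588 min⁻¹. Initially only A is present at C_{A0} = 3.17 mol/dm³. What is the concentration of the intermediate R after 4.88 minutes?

Solving the coupled first-order balances gives C_R(t) = [k₁/(k₂−k₁)]·C_{A0}·(e^(−k₁t) − e^(−k₂t)).
e^(−k₁t) = e^(−1.05×4.88) = e^(−5.124) = 0.005952; e^(−k₂t) = e^(−0.2869) = 0.7506.
C_R = 1.05×3.17/(0.0588−1.05) × (0.005952−0.7506) = (-3.358)×(-0.7446) = 2.500 mol/dm³.

2.50 mol/dm³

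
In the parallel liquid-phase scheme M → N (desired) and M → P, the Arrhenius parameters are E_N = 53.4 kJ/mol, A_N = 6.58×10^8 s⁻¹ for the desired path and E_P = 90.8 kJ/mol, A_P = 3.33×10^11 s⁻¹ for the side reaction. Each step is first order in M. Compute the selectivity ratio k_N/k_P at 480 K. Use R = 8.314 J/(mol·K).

23.2

With equal orders, S_{N/P} = k_N/k_P = (A_N/A_P)·exp[(E_P−E_N)/(RT)].
(E_P−E_N)/(RT) = (90.8−53.4)×10³/(8.314×480) = 37400/3991 = 9.372.
k_N/k_P = (6.58×10^8/3.33×10^11)·exp(9.372) = 0.001976 × 11752 = 23.2.
Since E_N < E_P, lowering the temperature improves selectivity toward N.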